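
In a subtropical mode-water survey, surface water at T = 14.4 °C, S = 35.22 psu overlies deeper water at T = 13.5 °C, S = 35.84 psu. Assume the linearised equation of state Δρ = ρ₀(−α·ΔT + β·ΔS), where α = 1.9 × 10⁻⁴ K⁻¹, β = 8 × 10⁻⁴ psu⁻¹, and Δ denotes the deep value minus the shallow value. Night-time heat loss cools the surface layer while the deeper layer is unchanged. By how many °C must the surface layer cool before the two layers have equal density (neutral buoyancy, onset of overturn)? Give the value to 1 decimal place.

3.5 °C

Neutral buoyancy requires Δρ = 0, i.e. −α(T_deep − T_surf′) + β(S_deep − S_surf) = 0.
T_surf′ = T_deep − (β/α)·ΔS = 13.5 − (8 × 10⁻⁴/1.9 × 10⁻⁴)·(+0.62) = 10.889 °C.
Cooling required: 14.4 − (10.889) = 3.511 °C.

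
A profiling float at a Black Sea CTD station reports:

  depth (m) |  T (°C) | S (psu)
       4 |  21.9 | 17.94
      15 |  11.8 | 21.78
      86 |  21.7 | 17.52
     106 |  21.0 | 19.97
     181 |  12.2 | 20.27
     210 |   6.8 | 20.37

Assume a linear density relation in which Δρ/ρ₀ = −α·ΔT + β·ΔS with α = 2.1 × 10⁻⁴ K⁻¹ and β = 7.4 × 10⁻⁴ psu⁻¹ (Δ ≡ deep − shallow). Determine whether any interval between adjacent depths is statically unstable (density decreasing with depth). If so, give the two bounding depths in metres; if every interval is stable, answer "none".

Evaluate Δρ/ρ₀ = −αΔT + βΔS across each adjacent pair:
  4–15 m: −αΔT+βΔS = −(2.1 × 10⁻⁴)(-10.1)+(7.4 × 10⁻⁴)(+3.84) = 5.0 × 10⁻³ → stable
  15–86 m: −αΔT+βΔS = −(2.1 × 10⁻⁴)(+9.9)+(7.4 × 10⁻⁴)(-4.26) = -5.2 × 10⁻³ → UNSTABLE
  86–106 m: −αΔT+βΔS = −(2.1 × 10⁻⁴)(-0.7)+(7.4 × 10⁻⁴)(+2.45) = 2.0 × 10⁻³ → stable
  106–181 m: −αΔT+βΔS = −(2.1 × 10⁻⁴)(-8.8)+(7.4 × 10⁻⁴)(+0.30) = 2.1 × 10⁻³ → stable
  181–210 m: −αΔT+βΔS = −(2.1 × 10⁻⁴)(-5.4)+(7.4 × 10⁻⁴)(+0.10) = 1.2 × 10⁻³ → stable
The 15–86 m interval has Δρ < 0: lighter water underlies denser water.

15–86 m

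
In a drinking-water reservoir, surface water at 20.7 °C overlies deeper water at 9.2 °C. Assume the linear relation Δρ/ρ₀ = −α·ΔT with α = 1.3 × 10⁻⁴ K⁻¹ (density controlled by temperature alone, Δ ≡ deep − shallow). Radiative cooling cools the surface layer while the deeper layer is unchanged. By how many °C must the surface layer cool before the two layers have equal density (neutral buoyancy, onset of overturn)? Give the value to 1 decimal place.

With temperature the only control, equal density requires T_surf′ = T_deep.
T_surf′ = 9.2 °C.
Cooling required: 20.7 − 9.2 = 11.5 °C.

11.5 °C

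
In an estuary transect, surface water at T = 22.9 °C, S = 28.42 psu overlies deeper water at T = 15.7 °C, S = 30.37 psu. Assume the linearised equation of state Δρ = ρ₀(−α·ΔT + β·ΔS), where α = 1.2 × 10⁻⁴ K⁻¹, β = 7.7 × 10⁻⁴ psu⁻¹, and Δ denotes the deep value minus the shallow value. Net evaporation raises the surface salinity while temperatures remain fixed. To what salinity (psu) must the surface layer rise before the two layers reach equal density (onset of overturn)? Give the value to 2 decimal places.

31.49 psu

Neutral buoyancy requires −α(T_deep − T_surf) + β(S_deep − S_surf′) = 0.
S_surf′ = S_deep − (α/β)·ΔT = 30.37 − (1.2 × 10⁻⁴/7.7 × 10⁻⁴)·(-7.2) = 31.4921 psu.
Increase required: 31.4921 − 28.42 = 3.0721 psu.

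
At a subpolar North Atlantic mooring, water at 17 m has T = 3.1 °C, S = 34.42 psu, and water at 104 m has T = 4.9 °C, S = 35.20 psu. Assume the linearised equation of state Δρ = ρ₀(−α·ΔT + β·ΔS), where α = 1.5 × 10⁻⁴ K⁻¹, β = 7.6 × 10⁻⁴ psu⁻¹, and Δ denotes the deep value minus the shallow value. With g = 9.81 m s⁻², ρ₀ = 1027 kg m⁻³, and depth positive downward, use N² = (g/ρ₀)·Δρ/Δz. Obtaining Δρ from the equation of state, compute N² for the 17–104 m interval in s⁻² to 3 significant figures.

3.64 × 10⁻⁵ s⁻²

ΔT = +1.8 K, ΔS = +0.78 psu (deep − shallow).
Δρ/ρ₀ = −αΔT + βΔS = -2.70 × 10⁻⁴ + 5.928 × 10⁻⁴ = 3.228 × 10⁻⁴, so Δρ ≈ 0.3315 kg m⁻³.
N² = (g/ρ₀)·Δρ/Δz = g·(Δρ/ρ₀)/Δz = 9.81 × 3.228 × 10⁻⁴ / 87 = 3.6398 × 10⁻⁵ s⁻² ≈ 3.64 × 10⁻⁵ s⁻².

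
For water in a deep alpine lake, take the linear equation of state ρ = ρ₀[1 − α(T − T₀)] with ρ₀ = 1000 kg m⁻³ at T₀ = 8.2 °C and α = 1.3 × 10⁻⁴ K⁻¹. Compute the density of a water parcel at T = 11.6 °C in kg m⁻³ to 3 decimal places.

999.558 kg m⁻³

T − T₀ = +3.4 K.
Bracket = 1 − α·(+3.4) = 1 + (-4.42 × 10⁻⁴) = 0.9995580.
ρ = 1000 × 0.9995580 = 999.558 kg m⁻³.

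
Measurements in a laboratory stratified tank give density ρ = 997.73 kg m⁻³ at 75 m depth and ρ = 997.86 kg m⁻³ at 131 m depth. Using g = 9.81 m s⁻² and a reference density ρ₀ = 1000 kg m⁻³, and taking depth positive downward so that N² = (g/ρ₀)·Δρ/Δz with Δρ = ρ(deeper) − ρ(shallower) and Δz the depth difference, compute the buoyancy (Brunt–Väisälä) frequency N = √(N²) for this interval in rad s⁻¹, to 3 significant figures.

4.77 × 10⁻³ rad s⁻¹

Δρ = 997.86 − 997.73 = 0.13 kg m⁻³ over Δz = 131 − 75 = 56 m.
N² = (9.81/1000) × (0.13/56) = 2.2773 × 10⁻⁵ s⁻².
N = √(2.2773 × 10⁻⁵) = 4.7721 × 10⁻³ rad s⁻¹ ≈ 4.77 × 10⁻³ rad s⁻¹.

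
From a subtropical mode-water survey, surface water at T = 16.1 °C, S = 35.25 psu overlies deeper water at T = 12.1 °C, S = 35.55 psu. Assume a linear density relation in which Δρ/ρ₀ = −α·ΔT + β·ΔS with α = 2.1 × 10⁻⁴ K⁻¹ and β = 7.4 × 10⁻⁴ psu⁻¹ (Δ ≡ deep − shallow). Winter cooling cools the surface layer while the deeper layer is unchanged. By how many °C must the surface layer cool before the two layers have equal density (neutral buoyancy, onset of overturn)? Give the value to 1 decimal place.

Neutral buoyancy requires Δρ = 0, i.e. −α(T_deep − T_surf′) + β(S_deep − S_surf) = 0.
T_surf′ = T_deep − (β/α)·ΔS = 12.1 − (7.4 × 10⁻⁴/2.1 × 10⁻⁴)·(+0.30) = 11.043 °C.
Cooling required: 16.1 − (11.043) = 5.057 °C.

5.1 °C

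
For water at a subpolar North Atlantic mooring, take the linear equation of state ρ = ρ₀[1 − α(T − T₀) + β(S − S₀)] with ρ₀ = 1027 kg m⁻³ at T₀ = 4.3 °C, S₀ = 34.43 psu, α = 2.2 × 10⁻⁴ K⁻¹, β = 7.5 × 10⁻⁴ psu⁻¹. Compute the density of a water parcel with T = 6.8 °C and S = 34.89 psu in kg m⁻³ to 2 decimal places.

1026.79 kg m⁻³

T − T₀ = +2.5 K, S − S₀ = +0.46 psu.
Bracket = 1 − α·(+2.5) + β·(+0.46) = 1 + (-2.05 × 10⁻⁴) = 0.9997950.
ρ = 1027 × 0.9997950 = 1026.79 kg m⁻³.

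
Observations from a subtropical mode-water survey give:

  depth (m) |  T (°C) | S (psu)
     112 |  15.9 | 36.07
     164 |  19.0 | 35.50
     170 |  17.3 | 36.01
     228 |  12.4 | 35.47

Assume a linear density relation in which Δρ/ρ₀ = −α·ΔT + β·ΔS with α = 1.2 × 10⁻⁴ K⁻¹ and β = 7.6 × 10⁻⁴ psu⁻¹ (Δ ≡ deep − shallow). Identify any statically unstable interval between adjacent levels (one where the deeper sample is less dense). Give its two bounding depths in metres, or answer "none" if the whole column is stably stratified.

112–164 m

Evaluate Δρ/ρ₀ = −αΔT + βΔS across each adjacent pair:
  112–164 m: −αΔT+βΔS = −(1.2 × 10⁻⁴)(+3.1)+(7.6 × 10⁻⁴)(-0.57) = -8.1 × 10⁻⁴ → UNSTABLE
  164–170 m: −αΔT+βΔS = −(1.2 × 10⁻⁴)(-1.7)+(7.6 × 10⁻⁴)(+0.51) = 5.9 × 10⁻⁴ → stable
  170–228 m: −αΔT+βΔS = −(1.2 × 10⁻⁴)(-4.9)+(7.6 × 10⁻⁴)(-0.54) = 1.8 × 10⁻⁴ → stable
The 112–164 m interval has Δρ < 0: lighter water underlies denser water.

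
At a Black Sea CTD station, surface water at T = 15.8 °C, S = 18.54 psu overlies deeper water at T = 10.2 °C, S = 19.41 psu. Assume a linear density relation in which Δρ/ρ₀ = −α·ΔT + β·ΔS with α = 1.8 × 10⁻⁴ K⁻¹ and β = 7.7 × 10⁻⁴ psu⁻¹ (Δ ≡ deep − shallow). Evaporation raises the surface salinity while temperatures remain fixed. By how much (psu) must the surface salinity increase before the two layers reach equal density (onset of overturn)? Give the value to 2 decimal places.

2.18 psu

Neutral buoyancy requires −α(T_deep − T_surf) + β(S_deep − S_surf′) = 0.
S_surf′ = S_deep − (α/β)·ΔT = 19.41 − (1.8 × 10⁻⁴/7.7 × 10⁻⁴)·(-5.6) = 20.7191 psu.
Increase required: 20.7191 − 18.54 = 2.1791 psu.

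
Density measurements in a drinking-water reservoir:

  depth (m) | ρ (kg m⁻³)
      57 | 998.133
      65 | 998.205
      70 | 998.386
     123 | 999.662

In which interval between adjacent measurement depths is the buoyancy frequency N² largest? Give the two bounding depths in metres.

Compute the density gradient over each adjacent pair:
  57–65 m: Δρ/Δz = 0.072/8 = 9.0 × 10⁻³ kg m⁻⁴
  65–70 m: Δρ/Δz = 0.181/5 = 0.036 kg m⁻⁴
  70–123 m: Δρ/Δz = 1.276/53 = 0.024 kg m⁻⁴
The largest gradient is in the 65–70 m interval — the pycnocline.

65–70 m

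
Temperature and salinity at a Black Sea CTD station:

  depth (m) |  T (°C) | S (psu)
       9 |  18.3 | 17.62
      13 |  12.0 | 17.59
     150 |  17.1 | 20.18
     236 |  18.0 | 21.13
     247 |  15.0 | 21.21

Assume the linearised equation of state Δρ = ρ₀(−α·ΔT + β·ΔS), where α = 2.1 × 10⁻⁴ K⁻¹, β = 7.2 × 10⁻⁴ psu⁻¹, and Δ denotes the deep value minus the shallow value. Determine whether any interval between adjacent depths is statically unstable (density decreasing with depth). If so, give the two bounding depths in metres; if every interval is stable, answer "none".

none

Evaluate Δρ/ρ₀ = −αΔT + βΔS across each adjacent pair:
  9–13 m: −αΔT+βΔS = −(2.1 × 10⁻⁴)(-6.3)+(7.2 × 10⁻⁴)(-0.03) = 1.3 × 10⁻³ → stable
  13–150 m: −αΔT+βΔS = −(2.1 × 10⁻⁴)(+5.1)+(7.2 × 10⁻⁴)(+2.59) = 7.9 × 10⁻⁴ → stable
  150–236 m: −αΔT+βΔS = −(2.1 × 10⁻⁴)(+0.9)+(7.2 × 10⁻⁴)(+0.95) = 4.9 × 10⁻⁴ → stable
  236–247 m: −αΔT+βΔS = −(2.1 × 10⁻⁴)(-3.0)+(7.2 × 10⁻⁴)(+0.08) = 6.9 × 10⁻⁴ → stable
Every interval has Δρ > 0: the column is stably stratified throughout.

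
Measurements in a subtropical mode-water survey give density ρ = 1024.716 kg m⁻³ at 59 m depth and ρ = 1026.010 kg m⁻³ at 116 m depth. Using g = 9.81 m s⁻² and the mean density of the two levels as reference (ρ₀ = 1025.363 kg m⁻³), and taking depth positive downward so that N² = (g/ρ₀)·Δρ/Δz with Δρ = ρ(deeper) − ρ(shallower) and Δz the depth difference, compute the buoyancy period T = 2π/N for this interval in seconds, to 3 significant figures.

Δρ = 1026.010 − 1024.716 = 1.294 kg m⁻³ over Δz = 116 − 59 = 57 m.
N² = (9.81/1025.363) × (1.294/57) = 2.1720 × 10⁻⁴ s⁻².
N = √(2.1720 × 10⁻⁴) = 0.014738 rad s⁻¹, so T = 2π/N = 426.33 s ≈ 426 s.

426 s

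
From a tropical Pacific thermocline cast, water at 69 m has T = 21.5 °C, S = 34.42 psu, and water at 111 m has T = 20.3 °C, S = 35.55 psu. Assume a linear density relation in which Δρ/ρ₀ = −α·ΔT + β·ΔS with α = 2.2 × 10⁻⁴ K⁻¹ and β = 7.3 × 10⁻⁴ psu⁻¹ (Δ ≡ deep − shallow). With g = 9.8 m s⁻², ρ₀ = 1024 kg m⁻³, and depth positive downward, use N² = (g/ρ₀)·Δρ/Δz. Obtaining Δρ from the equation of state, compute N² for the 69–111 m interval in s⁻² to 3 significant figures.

ΔT = -1.2 K, ΔS = +1.13 psu (deep − shallow).
Δρ/ρ₀ = −αΔT + βΔS = 2.64 × 10⁻⁴ + 8.249 × 10⁻⁴ = 1.0889 × 10⁻³, so Δρ ≈ 1.115 kg m⁻³.
N² = (g/ρ₀)·Δρ/Δz = g·(Δρ/ρ₀)/Δz = 9.8 × 1.0889 × 10⁻³ / 42 = 2.5408 × 10⁻⁴ s⁻² ≈ 2.54 × 10⁻⁴ s⁻².

2.54 × 10⁻⁴ s⁻²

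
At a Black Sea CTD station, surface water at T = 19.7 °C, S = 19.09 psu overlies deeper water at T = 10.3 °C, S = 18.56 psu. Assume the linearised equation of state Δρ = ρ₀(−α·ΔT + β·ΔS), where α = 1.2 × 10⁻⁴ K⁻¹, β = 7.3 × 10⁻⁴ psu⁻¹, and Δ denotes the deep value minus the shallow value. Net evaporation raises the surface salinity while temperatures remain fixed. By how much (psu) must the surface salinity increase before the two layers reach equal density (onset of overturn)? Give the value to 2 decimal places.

Neutral buoyancy requires −α(T_deep − T_surf) + β(S_deep − S_surf′) = 0.
S_surf′ = S_deep − (α/β)·ΔT = 18.56 − (1.2 × 10⁻⁴/7.3 × 10⁻⁴)·(-9.4) = 20.1052 psu.
Increase required: 20.1052 − 19.09 = 1.0152 psu.

1.02 psu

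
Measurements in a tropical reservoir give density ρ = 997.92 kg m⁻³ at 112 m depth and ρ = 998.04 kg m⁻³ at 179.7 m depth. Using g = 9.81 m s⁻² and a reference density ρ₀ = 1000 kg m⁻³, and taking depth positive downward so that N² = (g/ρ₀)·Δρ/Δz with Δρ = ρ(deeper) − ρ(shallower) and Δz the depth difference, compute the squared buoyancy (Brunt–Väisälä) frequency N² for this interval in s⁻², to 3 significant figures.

1.74 × 10⁻⁵ s⁻²

Δρ = 998.04 − 997.92 = 0.12 kg m⁻³ over Δz = 179.7 − 112 = 67.7 m.
N² = (9.81/1000) × (0.12/67.7) = 1.7388 × 10⁻⁵ s⁻² ≈ 1.74 × 10⁻⁵ s⁻².
N² > 0, so the interval is statically stable.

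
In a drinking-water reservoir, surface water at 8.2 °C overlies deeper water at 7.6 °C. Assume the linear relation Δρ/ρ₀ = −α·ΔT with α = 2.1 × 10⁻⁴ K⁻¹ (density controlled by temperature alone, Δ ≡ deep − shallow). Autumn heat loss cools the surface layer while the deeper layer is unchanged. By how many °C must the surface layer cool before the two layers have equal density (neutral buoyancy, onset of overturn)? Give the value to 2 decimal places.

0.60 °C

With temperature the only control, equal density requires T_surf′ = T_deep.
T_surf′ = 7.6 °C.
Cooling required: 8.2 − 7.6 = 0.60 °C.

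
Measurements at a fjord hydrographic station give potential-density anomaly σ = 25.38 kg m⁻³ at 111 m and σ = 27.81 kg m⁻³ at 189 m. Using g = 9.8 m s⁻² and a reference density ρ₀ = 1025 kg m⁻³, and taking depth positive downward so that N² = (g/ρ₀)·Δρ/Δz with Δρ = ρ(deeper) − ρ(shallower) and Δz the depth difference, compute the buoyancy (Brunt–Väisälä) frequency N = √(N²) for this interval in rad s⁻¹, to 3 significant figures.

0.0173 rad s⁻¹

Δρ = 1027.81 − 1025.38 = 2.43 kg m⁻³ over Δz = 189 − 111 = 78 m.
N² = (9.8/1025) × (2.43/78) = 2.9786 × 10⁻⁴ s⁻².
N = √(2.9786 × 10⁻⁴) = 0.017259 rad s⁻¹ ≈ 0.0173 rad s⁻¹.
A positive N² confirms static stability across the interval.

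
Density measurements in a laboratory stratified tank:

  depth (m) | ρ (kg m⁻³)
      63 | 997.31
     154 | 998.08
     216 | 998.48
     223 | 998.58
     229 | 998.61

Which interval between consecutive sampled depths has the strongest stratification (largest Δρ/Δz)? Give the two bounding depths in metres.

216–223 m

Compute the density gradient over each adjacent pair:
  63–154 m: Δρ/Δz = 0.77/91 = 8.5 × 10⁻³ kg m⁻⁴
  154–216 m: Δρ/Δz = 0.40/62 = 6.5 × 10⁻³ kg m⁻⁴
  216–223 m: Δρ/Δz = 0.10/7 = 0.014 kg m⁻⁴
  223–229 m: Δρ/Δz = 0.03/6 = 5.0 × 10⁻³ kg m⁻⁴
The largest gradient is in the 216–223 m interval — the pycnocline.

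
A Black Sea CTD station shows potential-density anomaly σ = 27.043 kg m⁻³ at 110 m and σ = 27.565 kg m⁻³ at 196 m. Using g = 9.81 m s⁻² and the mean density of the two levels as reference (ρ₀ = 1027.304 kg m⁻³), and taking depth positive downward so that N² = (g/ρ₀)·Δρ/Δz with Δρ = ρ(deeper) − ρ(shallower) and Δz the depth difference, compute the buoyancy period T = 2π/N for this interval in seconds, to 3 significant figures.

Δρ = 1027.565 − 1027.043 = 0.522 kg m⁻³ over Δz = 196 − 110 = 86 m.
N² = (9.81/1027.304) × (0.522/86) = 5.7962 × 10⁻⁵ s⁻².
N = √(5.7962 × 10⁻⁵) = 7.6133 × 10⁻³ rad s⁻¹, so T = 2π/N = 825.29 s ≈ 825 s.

825 s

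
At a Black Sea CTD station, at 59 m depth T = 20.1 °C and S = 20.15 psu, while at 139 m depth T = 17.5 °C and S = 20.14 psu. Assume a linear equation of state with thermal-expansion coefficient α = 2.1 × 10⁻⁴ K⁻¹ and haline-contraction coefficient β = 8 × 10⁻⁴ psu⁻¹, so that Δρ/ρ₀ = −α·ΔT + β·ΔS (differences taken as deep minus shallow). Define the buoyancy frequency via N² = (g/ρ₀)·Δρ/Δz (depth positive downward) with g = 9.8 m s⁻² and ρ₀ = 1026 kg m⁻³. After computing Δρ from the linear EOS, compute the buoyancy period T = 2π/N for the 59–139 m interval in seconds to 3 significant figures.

774 s

ΔT = -2.6 K, ΔS = -0.01 psu (deep − shallow).
Δρ/ρ₀ = −αΔT + βΔS = 5.46 × 10⁻⁴ − 8.00 × 10⁻⁶ = 5.38 × 10⁻⁴, so Δρ ≈ 0.5520 kg m⁻³.
N² = (g/ρ₀)·Δρ/Δz = g·(Δρ/ρ₀)/Δz = 9.8 × 5.38 × 10⁻⁴ / 80 = 6.5905 × 10⁻⁵ s⁻².
N = √(6.5905 × 10⁻⁵) = 8.1182 × 10⁻³ rad s⁻¹ → T = 2π/N = 773.96 s ≈ 774 s.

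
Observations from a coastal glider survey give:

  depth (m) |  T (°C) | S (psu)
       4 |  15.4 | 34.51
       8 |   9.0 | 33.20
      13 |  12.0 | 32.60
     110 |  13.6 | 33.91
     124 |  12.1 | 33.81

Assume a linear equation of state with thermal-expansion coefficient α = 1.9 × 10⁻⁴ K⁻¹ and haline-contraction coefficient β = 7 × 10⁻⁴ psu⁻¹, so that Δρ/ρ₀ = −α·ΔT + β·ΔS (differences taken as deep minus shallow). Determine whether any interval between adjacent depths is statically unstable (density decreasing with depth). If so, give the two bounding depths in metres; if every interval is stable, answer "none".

8–13 m

Evaluate Δρ/ρ₀ = −αΔT + βΔS across each adjacent pair:
  4–8 m: −αΔT+βΔS = −(1.9 × 10⁻⁴)(-6.4)+(7 × 10⁻⁴)(-1.31) = 3.0 × 10⁻⁴ → stable
  8–13 m: −αΔT+βΔS = −(1.9 × 10⁻⁴)(+3.0)+(7 × 10⁻⁴)(-0.60) = -9.9 × 10⁻⁴ → UNSTABLE
  13–110 m: −αΔT+βΔS = −(1.9 × 10⁻⁴)(+1.6)+(7 × 10⁻⁴)(+1.31) = 6.1 × 10⁻⁴ → stable
  110–124 m: −αΔT+βΔS = −(1.9 × 10⁻⁴)(-1.5)+(7 × 10⁻⁴)(-0.10) = 2.1 × 10⁻⁴ → stable
The 8–13 m interval has Δρ < 0: lighter water underlies denser water.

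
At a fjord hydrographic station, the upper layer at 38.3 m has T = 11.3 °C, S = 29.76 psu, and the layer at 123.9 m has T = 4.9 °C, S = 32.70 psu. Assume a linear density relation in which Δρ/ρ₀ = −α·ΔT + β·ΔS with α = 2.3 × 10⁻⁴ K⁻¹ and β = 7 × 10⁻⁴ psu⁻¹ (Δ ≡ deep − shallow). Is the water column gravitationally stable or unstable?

stable

ΔT = 4.9 − 11.3 = -6.4 K and ΔS = 32.70 − 29.76 = +2.94 psu (deep − shallow).
−αΔT = 1.472 × 10⁻³; βΔS = 2.058 × 10⁻³; sum Δρ/ρ₀ = 3.53 × 10⁻³.
Δρ/ρ₀ > 0, so Δρ > 0: deeper water is denser → statically stable.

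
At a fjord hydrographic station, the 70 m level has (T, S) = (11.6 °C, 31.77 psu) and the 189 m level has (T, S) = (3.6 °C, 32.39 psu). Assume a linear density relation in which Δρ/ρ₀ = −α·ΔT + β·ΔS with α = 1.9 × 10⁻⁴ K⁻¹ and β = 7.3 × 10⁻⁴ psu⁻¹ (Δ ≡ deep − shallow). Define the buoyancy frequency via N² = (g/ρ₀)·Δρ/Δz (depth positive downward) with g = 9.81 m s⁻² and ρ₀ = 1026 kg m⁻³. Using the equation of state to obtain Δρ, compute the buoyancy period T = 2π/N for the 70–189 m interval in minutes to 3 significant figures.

ΔT = -8.0 K, ΔS = +0.62 psu (deep − shallow).
Δρ/ρ₀ = −αΔT + βΔS = 1.52 × 10⁻³ + 4.526 × 10⁻⁴ = 1.9726 × 10⁻³, so Δρ ≈ 2.024 kg m⁻³.
N² = (g/ρ₀)·Δρ/Δz = g·(Δρ/ρ₀)/Δz = 9.81 × 1.9726 × 10⁻³ / 119 = 1.6262 × 10⁻⁴ s⁻².
N = √(1.6262 × 10⁻⁴) = 0.012752 rad s⁻¹ → T = 2π/N = 492.72 s = 8.2120 min ≈ 8.21 min.

8.21 min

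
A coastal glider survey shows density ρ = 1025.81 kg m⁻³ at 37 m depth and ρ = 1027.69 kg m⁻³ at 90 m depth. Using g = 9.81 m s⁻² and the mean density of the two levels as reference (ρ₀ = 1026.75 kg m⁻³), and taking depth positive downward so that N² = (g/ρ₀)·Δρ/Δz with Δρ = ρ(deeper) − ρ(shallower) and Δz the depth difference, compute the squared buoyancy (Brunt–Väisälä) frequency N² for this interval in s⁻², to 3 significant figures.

3.39 × 10⁻⁴ s⁻²

Δρ = 1027.69 − 1025.81 = 1.88 kg m⁻³ over Δz = 90 − 37 = 53 m.
N² = (9.81/1026.75) × (1.88/53) = 3.3891 × 10⁻⁴ s⁻² ≈ 3.39 × 10⁻⁴ s⁻².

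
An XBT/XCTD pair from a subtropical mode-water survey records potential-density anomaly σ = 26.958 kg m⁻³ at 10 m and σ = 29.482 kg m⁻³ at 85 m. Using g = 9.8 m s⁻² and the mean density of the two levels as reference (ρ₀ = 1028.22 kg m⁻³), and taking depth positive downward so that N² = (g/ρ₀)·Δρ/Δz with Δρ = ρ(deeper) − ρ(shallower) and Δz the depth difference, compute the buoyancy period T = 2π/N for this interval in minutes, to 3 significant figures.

Δρ = 1029.482 − 1026.958 = 2.524 kg m⁻³ over Δz = 85 − 10 = 75 m.
N² = (9.8/1028.22) × (2.524/75) = 3.2075 × 10⁻⁴ s⁻².
N = √(3.2075 × 10⁻⁴) = 0.017909 rad s⁻¹, so T = 2π/N = 350.84 s = 5.8473 min ≈ 5.85 min.

5.85 min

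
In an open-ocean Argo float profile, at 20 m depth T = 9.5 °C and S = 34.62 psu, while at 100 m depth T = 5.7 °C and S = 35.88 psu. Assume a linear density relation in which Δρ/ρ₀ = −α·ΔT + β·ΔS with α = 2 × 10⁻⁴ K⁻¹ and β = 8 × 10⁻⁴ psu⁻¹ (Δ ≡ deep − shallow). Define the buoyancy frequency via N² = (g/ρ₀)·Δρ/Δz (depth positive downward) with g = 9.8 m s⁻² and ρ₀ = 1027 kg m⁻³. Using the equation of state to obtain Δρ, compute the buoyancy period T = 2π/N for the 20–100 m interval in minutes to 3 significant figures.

7.12 min

ΔT = -3.8 K, ΔS = +1.26 psu (deep − shallow).
Δρ/ρ₀ = −αΔT + βΔS = 7.60 × 10⁻⁴ + 1.008 × 10⁻³ = 1.768 × 10⁻³, so Δρ ≈ 1.816 kg m⁻³.
N² = (g/ρ₀)·Δρ/Δz = g·(Δρ/ρ₀)/Δz = 9.8 × 1.768 × 10⁻³ / 80 = 2.1658 × 10⁻⁴ s⁻².
N = √(2.1658 × 10⁻⁴) = 0.014717 rad s⁻¹ → T = 2π/N = 426.93 s = 7.1155 min ≈ 7.12 min.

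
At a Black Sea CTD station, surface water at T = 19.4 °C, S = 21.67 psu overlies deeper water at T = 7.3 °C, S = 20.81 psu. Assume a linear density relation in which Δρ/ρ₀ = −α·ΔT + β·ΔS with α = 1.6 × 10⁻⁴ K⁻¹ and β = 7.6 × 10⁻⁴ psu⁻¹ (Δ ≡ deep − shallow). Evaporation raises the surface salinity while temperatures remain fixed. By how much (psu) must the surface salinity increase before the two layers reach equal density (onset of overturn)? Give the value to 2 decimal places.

1.69 psu

Neutral buoyancy requires −α(T_deep − T_surf) + β(S_deep − S_surf′) = 0.
S_surf′ = S_deep − (α/β)·ΔT = 20.81 − (1.6 × 10⁻⁴/7.6 × 10⁻⁴)·(-12.1) = 23.3574 psu.
Increase required: 23.3574 − 21.67 = 1.6874 psu.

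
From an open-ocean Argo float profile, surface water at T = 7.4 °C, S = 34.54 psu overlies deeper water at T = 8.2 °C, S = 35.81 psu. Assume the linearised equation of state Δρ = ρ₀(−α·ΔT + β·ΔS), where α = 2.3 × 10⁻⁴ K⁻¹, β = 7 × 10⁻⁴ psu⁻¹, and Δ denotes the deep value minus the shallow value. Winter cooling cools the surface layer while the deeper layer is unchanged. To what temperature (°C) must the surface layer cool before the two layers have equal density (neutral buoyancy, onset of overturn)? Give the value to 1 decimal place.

4.3 °C

Neutral buoyancy requires Δρ = 0, i.e. −α(T_deep − T_surf′) + β(S_deep − S_surf) = 0.
T_surf′ = T_deep − (β/α)·ΔS = 8.2 − (7 × 10⁻⁴/2.3 × 10⁻⁴)·(+1.27) = 4.335 °C.
Cooling required: 7.4 − (4.335) = 3.065 °C.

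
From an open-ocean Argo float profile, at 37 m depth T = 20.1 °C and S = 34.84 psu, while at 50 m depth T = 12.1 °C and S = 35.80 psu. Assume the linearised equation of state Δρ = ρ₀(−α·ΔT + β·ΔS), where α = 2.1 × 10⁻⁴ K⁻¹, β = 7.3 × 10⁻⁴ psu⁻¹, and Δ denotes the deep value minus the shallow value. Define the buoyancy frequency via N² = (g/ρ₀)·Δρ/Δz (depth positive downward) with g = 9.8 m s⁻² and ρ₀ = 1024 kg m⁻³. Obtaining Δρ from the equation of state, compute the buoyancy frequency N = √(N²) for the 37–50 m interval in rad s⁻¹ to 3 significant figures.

0.0424 rad s⁻¹

ΔT = -8.0 K, ΔS = +0.96 psu (deep − shallow).
Δρ/ρ₀ = −αΔT + βΔS = 1.68 × 10⁻³ + 7.008 × 10⁻⁴ = 2.3808 × 10⁻³, so Δρ ≈ 2.438 kg m⁻³.
N² = (g/ρ₀)·Δρ/Δz = g·(Δρ/ρ₀)/Δz = 9.8 × 2.3808 × 10⁻³ / 13 = 1.7948 × 10⁻³ s⁻².
N = √(1.7948 × 10⁻³) = 0.042365 rad s⁻¹ ≈ 0.0424 rad s⁻¹.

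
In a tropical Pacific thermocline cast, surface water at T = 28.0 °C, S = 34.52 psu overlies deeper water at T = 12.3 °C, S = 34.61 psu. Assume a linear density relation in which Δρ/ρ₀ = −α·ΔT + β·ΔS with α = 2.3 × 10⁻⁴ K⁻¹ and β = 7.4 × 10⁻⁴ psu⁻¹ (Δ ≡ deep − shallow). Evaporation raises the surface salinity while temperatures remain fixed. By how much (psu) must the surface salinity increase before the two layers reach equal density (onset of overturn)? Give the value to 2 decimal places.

4.97 psu

Neutral buoyancy requires −α(T_deep − T_surf) + β(S_deep − S_surf′) = 0.
S_surf′ = S_deep − (α/β)·ΔT = 34.61 − (2.3 × 10⁻⁴/7.4 × 10⁻⁴)·(-15.7) = 39.4897 psu.
Increase required: 39.4897 − 34.52 = 4.9697 psu.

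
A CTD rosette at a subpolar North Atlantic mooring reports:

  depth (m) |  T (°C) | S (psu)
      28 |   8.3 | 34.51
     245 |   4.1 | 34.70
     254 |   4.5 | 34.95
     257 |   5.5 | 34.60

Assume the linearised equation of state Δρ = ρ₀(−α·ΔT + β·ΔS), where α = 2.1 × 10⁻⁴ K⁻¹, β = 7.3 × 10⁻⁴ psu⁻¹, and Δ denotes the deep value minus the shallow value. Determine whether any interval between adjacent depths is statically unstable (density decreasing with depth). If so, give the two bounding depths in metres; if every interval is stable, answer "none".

254–257 m

Evaluate Δρ/ρ₀ = −αΔT + βΔS across each adjacent pair:
  28–245 m: −αΔT+βΔS = −(2.1 × 10⁻⁴)(-4.2)+(7.3 × 10⁻⁴)(+0.19) = 1.0 × 10⁻³ → stable
  245–254 m: −αΔT+βΔS = −(2.1 × 10⁻⁴)(+0.4)+(7.3 × 10⁻⁴)(+0.25) = 9.8 × 10⁻⁵ → stable
  254–257 m: −αΔT+βΔS = −(2.1 × 10⁻⁴)(+1.0)+(7.3 × 10⁻⁴)(-0.35) = -4.7 × 10⁻⁴ → UNSTABLE
The 254–257 m interval has Δρ < 0: lighter water underlies denser water.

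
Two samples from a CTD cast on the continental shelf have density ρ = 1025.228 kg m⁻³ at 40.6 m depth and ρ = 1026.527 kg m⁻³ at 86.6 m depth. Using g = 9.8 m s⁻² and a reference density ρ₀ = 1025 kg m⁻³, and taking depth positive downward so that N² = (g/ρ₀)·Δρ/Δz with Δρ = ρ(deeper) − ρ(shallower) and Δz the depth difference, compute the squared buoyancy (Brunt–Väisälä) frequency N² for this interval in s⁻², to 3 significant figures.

2.70 × 10⁻⁴ s⁻²

Δρ = 1026.527 − 1025.228 = 1.299 kg m⁻³ over Δz = 86.6 − 40.6 = 46 m.
N² = (9.8/1025) × (1.299/46) = 2.6999 × 10⁻⁴ s⁻² ≈ 2.70 × 10⁻⁴ s⁻².
A positive N² confirms static stability across the interval.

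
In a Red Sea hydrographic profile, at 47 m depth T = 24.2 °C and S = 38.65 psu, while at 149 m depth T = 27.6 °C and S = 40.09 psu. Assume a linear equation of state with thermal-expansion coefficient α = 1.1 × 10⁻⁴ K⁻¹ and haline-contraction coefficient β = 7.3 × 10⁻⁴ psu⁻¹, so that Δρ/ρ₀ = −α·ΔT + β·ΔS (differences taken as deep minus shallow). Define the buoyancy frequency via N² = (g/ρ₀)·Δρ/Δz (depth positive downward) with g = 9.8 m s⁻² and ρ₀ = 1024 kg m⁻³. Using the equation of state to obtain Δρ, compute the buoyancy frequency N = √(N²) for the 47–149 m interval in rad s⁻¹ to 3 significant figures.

ΔT = +3.4 K, ΔS = +1.44 psu (deep − shallow).
Δρ/ρ₀ = −αΔT + βΔS = -3.74 × 10⁻⁴ + 1.0512 × 10⁻³ = 6.772 × 10⁻⁴, so Δρ ≈ 0.6935 kg m⁻³.
N² = (g/ρ₀)·Δρ/Δz = g·(Δρ/ρ₀)/Δz = 9.8 × 6.772 × 10⁻⁴ / 102 = 6.5064 × 10⁻⁵ s⁻².
N = √(6.5064 × 10⁻⁵) = 8.0662 × 10⁻³ rad s⁻¹ ≈ 8.07 × 10⁻³ rad s⁻¹.

8.07 × 10⁻³ rad s⁻¹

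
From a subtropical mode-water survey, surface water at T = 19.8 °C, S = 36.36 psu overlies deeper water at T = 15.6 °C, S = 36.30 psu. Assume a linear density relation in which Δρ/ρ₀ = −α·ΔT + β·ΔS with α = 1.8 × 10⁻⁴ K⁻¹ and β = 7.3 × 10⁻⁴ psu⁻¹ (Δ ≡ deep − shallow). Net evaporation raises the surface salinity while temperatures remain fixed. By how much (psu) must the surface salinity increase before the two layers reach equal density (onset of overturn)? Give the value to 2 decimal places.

Neutral buoyancy requires −α(T_deep − T_surf) + β(S_deep − S_surf′) = 0.
S_surf′ = S_deep − (α/β)·ΔT = 36.30 − (1.8 × 10⁻⁴/7.3 × 10⁻⁴)·(-4.2) = 37.3356 psu.
Increase required: 37.3356 − 36.36 = 0.9756 psu.

0.98 psu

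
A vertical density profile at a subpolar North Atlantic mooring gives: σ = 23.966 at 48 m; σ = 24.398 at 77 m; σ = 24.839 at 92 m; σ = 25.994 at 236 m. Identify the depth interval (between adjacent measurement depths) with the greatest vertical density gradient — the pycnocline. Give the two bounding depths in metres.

77–92 m

Compute the density gradient over each adjacent pair:
  48–77 m: Δρ/Δz = 0.432/29 = 0.015 kg m⁻⁴
  77–92 m: Δρ/Δz = 0.441/15 = 0.029 kg m⁻⁴
  92–236 m: Δρ/Δz = 1.155/144 = 8.0 × 10⁻³ kg m⁻⁴
The largest gradient is in the 77–92 m interval — the pycnocline.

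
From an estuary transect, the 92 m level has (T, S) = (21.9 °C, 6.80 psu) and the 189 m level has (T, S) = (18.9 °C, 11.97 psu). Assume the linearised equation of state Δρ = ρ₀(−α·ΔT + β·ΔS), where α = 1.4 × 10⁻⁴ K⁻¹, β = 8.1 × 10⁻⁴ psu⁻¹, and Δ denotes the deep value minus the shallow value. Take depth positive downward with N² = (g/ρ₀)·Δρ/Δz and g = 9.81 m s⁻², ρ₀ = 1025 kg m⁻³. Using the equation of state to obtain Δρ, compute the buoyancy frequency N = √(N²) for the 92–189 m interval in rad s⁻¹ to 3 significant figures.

ΔT = -3.0 K, ΔS = +5.17 psu (deep − shallow).
Δρ/ρ₀ = −αΔT + βΔS = 4.20 × 10⁻⁴ + 4.1877 × 10⁻³ = 4.6077 × 10⁻³, so Δρ ≈ 4.723 kg m⁻³.
N² = (g/ρ₀)·Δρ/Δz = g·(Δρ/ρ₀)/Δz = 9.81 × 4.6077 × 10⁻³ / 97 = 4.6600 × 10⁻⁴ s⁻².
N = √(4.6600 × 10⁻⁴) = 0.021587 rad s⁻¹ ≈ 0.0216 rad s⁻¹.

0.0216 rad s⁻¹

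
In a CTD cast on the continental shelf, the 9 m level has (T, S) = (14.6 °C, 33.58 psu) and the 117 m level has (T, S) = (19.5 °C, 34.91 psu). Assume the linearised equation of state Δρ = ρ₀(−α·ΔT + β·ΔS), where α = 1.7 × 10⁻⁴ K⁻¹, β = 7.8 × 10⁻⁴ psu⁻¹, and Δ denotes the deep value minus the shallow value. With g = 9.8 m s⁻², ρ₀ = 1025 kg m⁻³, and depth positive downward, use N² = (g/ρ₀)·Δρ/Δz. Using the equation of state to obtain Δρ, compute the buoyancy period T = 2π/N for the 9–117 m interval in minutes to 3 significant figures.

ΔT = +4.9 K, ΔS = +1.33 psu (deep − shallow).
Δρ/ρ₀ = −αΔT + βΔS = -8.33 × 10⁻⁴ + 1.0374 × 10⁻³ = 2.044 × 10⁻⁴, so Δρ ≈ 0.2095 kg m⁻³.
N² = (g/ρ₀)·Δρ/Δz = g·(Δρ/ρ₀)/Δz = 9.8 × 2.044 × 10⁻⁴ / 108 = 1.8547 × 10⁻⁵ s⁻².
N = √(1.8547 × 10⁻⁵) = 4.3066 × 10⁻³ rad s⁻¹ → T = 2π/N = 1.4590 × 10³ s = 24.317 min ≈ 24.3 min.

24.3 min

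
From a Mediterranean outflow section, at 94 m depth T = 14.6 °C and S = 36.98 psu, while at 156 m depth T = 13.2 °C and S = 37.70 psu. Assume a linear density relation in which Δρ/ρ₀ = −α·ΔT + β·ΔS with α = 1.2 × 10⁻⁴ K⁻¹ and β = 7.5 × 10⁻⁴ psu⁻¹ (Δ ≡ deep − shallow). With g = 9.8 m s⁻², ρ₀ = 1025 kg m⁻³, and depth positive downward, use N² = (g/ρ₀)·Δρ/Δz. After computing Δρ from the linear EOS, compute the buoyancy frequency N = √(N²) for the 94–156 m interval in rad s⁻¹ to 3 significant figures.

0.0106 rad s⁻¹

ΔT = -1.4 K, ΔS = +0.72 psu (deep − shallow).
Δρ/ρ₀ = −αΔT + βΔS = 1.68 × 10⁻⁴ + 5.40 × 10⁻⁴ = 7.08 × 10⁻⁴, so Δρ ≈ 0.7257 kg m⁻³.
N² = (g/ρ₀)·Δρ/Δz = g·(Δρ/ρ₀)/Δz = 9.8 × 7.08 × 10⁻⁴ / 62 = 1.1191 × 10⁻⁴ s⁻².
N = √(1.1191 × 10⁻⁴) = 0.010579 rad s⁻¹ ≈ 0.0106 rad s⁻¹.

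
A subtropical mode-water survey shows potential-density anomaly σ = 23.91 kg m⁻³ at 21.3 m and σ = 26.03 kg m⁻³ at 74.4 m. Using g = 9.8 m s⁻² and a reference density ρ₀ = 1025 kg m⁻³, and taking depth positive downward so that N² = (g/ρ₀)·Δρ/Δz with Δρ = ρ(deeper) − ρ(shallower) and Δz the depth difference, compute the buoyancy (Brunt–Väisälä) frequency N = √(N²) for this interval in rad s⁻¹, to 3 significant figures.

0.0195 rad s⁻¹

Δρ = 1026.03 − 1023.91 = 2.12 kg m⁻³ over Δz = 74.4 − 21.3 = 53.1 m.
N² = (9.8/1025) × (2.12/53.1) = 3.8172 × 10⁻⁴ s⁻².
N = √(3.8172 × 10⁻⁴) = 0.019538 rad s⁻¹ ≈ 0.0195 rad s⁻¹.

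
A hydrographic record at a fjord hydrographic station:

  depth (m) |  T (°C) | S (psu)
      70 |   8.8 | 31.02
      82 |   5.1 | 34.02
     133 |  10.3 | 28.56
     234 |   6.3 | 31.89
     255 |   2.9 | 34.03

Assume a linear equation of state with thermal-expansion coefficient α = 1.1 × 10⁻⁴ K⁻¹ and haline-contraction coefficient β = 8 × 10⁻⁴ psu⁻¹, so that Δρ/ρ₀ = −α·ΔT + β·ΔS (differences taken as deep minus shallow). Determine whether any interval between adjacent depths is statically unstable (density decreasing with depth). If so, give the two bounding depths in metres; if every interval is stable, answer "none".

82–133 m

Evaluate Δρ/ρ₀ = −αΔT + βΔS across each adjacent pair:
  70–82 m: −αΔT+βΔS = −(1.1 × 10⁻⁴)(-3.7)+(8 × 10⁻⁴)(+3.00) = 2.8 × 10⁻³ → stable
  82–133 m: −αΔT+βΔS = −(1.1 × 10⁻⁴)(+5.2)+(8 × 10⁻⁴)(-5.46) = -4.9 × 10⁻³ → UNSTABLE
  133–234 m: −αΔT+βΔS = −(1.1 × 10⁻⁴)(-4.0)+(8 × 10⁻⁴)(+3.33) = 3.1 × 10⁻³ → stable
  234–255 m: −αΔT+βΔS = −(1.1 × 10⁻⁴)(-3.4)+(8 × 10⁻⁴)(+2.14) = 2.1 × 10⁻³ → stable
The 82–133 m interval has Δρ < 0: lighter water underlies denser water.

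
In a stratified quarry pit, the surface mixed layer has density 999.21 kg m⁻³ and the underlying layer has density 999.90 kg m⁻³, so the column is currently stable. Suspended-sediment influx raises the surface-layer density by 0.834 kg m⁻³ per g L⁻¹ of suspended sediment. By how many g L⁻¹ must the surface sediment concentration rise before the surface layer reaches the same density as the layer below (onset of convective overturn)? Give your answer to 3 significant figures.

0.827 g L⁻¹

Density deficit of the surface layer: 999.90 − 999.21 = 0.69 kg m⁻³.
Required change = 0.69 / 0.834 = 0.827 g L⁻¹.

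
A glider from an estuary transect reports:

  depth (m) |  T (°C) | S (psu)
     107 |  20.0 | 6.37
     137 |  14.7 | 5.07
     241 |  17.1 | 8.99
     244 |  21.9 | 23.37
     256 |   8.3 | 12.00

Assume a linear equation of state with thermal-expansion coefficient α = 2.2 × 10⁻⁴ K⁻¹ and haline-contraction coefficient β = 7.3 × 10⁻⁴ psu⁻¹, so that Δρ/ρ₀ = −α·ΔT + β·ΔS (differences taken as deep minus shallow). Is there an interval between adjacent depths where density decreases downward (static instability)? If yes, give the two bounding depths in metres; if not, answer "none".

244–256 m

Evaluate Δρ/ρ₀ = −αΔT + βΔS across each adjacent pair:
  107–137 m: −αΔT+βΔS = −(2.2 × 10⁻⁴)(-5.3)+(7.3 × 10⁻⁴)(-1.30) = 2.2 × 10⁻⁴ → stable
  137–241 m: −αΔT+βΔS = −(2.2 × 10⁻⁴)(+2.4)+(7.3 × 10⁻⁴)(+3.92) = 2.3 × 10⁻³ → stable
  241–244 m: −αΔT+βΔS = −(2.2 × 10⁻⁴)(+4.8)+(7.3 × 10⁻⁴)(+14.38) = 9.4 × 10⁻³ → stable
  244–256 m: −αΔT+βΔS = −(2.2 × 10⁻⁴)(-13.6)+(7.3 × 10⁻⁴)(-11.37) = -5.3 × 10⁻³ → UNSTABLE
The 244–256 m interval has Δρ < 0: lighter water underlies denser water.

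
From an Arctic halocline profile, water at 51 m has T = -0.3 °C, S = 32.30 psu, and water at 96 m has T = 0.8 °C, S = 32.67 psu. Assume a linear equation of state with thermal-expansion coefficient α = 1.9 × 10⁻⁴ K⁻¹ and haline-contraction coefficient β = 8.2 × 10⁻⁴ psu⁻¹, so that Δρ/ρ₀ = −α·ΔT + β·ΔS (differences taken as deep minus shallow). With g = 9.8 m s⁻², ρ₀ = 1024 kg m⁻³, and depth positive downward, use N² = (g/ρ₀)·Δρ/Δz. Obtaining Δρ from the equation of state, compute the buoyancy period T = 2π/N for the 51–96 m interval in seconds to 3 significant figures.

ΔT = +1.1 K, ΔS = +0.37 psu (deep − shallow).
Δρ/ρ₀ = −αΔT + βΔS = -2.09 × 10⁻⁴ + 3.034 × 10⁻⁴ = 9.44 × 10⁻⁵, so Δρ ≈ 0.09667 kg m⁻³.
N² = (g/ρ₀)·Δρ/Δz = g·(Δρ/ρ₀)/Δz = 9.8 × 9.44 × 10⁻⁵ / 45 = 2.0558 × 10⁻⁵ s⁻².
N = √(2.0558 × 10⁻⁵) = 4.5341 × 10⁻³ rad s⁻¹ → T = 2π/N = 1.3858 × 10³ s ≈ 1.39 × 10³ s.

1.39 × 10³ s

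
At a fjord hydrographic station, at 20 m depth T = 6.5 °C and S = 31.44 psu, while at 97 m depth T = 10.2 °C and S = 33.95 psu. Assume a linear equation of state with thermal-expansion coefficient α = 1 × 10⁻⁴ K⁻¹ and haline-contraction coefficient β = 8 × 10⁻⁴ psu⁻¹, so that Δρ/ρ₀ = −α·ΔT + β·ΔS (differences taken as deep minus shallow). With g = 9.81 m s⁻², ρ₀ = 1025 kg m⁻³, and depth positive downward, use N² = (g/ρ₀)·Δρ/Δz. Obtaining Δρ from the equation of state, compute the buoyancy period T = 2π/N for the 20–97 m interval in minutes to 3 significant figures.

ΔT = +3.7 K, ΔS = +2.51 psu (deep − shallow).
Δρ/ρ₀ = −αΔT + βΔS = -3.70 × 10⁻⁴ + 2.008 × 10⁻³ = 1.638 × 10⁻³, so Δρ ≈ 1.679 kg m⁻³.
N² = (g/ρ₀)·Δρ/Δz = g·(Δρ/ρ₀)/Δz = 9.81 × 1.638 × 10⁻³ / 77 = 2.0869 × 10⁻⁴ s⁻².
N = √(2.0869 × 10⁻⁴) = 0.014446 rad s⁻¹ → T = 2π/N = 434.94 s = 7.2490 min ≈ 7.25 min.

7.25 min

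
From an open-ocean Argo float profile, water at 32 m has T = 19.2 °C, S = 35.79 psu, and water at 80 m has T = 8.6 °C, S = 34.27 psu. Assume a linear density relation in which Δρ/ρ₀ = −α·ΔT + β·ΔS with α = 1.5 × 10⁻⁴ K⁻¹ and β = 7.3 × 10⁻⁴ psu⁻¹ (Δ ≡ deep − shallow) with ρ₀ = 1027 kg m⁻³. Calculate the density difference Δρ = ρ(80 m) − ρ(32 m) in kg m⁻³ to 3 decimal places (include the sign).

+0.493 kg m⁻³

ΔT = -10.6 K, ΔS = -1.52 psu (deep − shallow).
Δρ/ρ₀ = −(1.5 × 10⁻⁴)(-10.6) + (7.3 × 10⁻⁴)(-1.52) = 4.804 × 10⁻⁴.
Δρ = 1027 × (4.804 × 10⁻⁴) = +0.493 kg m⁻³.
Positive Δρ: denser below, stable.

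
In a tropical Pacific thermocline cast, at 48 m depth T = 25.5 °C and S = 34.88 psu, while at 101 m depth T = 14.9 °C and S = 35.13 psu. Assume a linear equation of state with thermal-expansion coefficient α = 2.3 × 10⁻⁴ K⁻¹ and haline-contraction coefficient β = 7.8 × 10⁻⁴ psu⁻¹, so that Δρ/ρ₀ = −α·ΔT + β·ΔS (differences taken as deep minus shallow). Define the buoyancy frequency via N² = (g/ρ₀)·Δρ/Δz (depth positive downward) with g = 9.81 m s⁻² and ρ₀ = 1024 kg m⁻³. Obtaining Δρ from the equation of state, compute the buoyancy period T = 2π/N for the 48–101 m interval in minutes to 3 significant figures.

ΔT = -10.6 K, ΔS = +0.25 psu (deep − shallow).
Δρ/ρ₀ = −αΔT + βΔS = 2.438 × 10⁻³ + 1.95 × 10⁻⁴ = 2.633 × 10⁻³, so Δρ ≈ 2.696 kg m⁻³.
N² = (g/ρ₀)·Δρ/Δz = g·(Δρ/ρ₀)/Δz = 9.81 × 2.633 × 10⁻³ / 53 = 4.8735 × 10⁻⁴ s⁻².
N = √(4.8735 × 10⁻⁴) = 0.022076 rad s⁻¹ → T = 2π/N = 284.62 s = 4.7437 min ≈ 4.74 min.

4.74 min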